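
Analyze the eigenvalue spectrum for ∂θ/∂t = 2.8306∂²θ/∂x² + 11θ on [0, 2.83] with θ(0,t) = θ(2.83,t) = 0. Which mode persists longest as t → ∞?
Eigenvalues: λₙ = 2.8306n²π²/2.83² - 11.
First three modes:
  n=1: λ₁ = 2.8306π²/2.83² - 11 ≈ -7.512
  n=2: λ₂ = 11.3224π²/2.83² - 11 ≈ 2.953
  n=3: λ₃ = 25.4754π²/2.83² - 11 ≈ 20.394
Since 2.8306π²/2.83² ≈ 3.488 < 11, λ₁ < 0.
The n=1 mode grows fastest (−λₙ is largest for n=1) → dominates.
Asymptotic: θ ~ c₁ sin(πx/2.83) e^{7.512t} (exponential growth at rate −λ₁ ≈ 7.512).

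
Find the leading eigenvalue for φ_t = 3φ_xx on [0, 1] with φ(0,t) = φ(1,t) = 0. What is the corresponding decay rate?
Eigenvalues: λₙ = 3n²π².
First three modes:
  n=1: λ₁ = 3π² ≈ 29.609
  n=2: λ₂ = 12π² ≈ 118.435 (4× faster decay)
  n=3: λ₃ = 27π² ≈ 266.479 (9× faster decay)
As t → ∞, higher modes decay exponentially faster. The n=1 mode dominates: φ ~ c₁ sin(πx) e^{-λ₁t}.
Decay rate: λ₁ = 3π² ≈ 29.609.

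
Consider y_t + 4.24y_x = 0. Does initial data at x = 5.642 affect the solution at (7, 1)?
No. Only data at x = 2.76 affects (7, 1). Advection has one-way propagation along characteristics.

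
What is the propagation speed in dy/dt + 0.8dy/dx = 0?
Speed = 0.8. Information travels along x - 0.8t = const (rightward).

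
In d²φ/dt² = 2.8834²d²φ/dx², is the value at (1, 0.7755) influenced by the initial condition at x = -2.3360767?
No. The domain of dependence is [-1.2360767, 3.2360767], and -2.3360767 is outside this interval.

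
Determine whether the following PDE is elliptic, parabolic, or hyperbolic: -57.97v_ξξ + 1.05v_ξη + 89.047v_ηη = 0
Coefficients: A = -57.97, B = 1.05, C = 89.047. B² - 4AC = 20649.32086, which is positive, so the equation is hyperbolic.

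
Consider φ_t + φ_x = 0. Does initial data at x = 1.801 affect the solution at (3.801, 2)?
Yes. The characteristic through (3.801, 2) passes through x = 1.801.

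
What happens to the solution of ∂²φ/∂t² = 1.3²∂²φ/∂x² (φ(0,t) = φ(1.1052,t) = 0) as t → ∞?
φ oscillates (no decay). Energy is conserved; the solution oscillates indefinitely as standing waves.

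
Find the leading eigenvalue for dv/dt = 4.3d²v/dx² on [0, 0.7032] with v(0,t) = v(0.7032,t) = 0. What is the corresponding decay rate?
Eigenvalues: λₙ = 4.3n²π²/0.7032².
First three modes:
  n=1: λ₁ = 4.3π²/0.7032² ≈ 85.824
  n=2: λ₂ = 17.2π²/0.7032² ≈ 343.297 (4× faster decay)
  n=3: λ₃ = 38.7π²/0.7032² ≈ 772.419 (9× faster decay)
As t → ∞, higher modes decay exponentially faster. The n=1 mode dominates: v ~ c₁ sin(πx/0.7032) e^{-λ₁t}.
Decay rate: λ₁ = 4.3π²/0.7032² ≈ 85.824.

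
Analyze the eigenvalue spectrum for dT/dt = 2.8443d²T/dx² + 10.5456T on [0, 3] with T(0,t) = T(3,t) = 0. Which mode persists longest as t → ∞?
Eigenvalues: λₙ = 2.8443n²π²/3² - 10.5456.
First three modes:
  n=1: λ₁ = 2.8443π²/3² - 10.5456 ≈ -7.426
  n=2: λ₂ = 11.3772π²/3² - 10.5456 ≈ 1.931
  n=3: λ₃ = 25.5987π²/3² - 10.5456 ≈ 17.527
Since 2.8443π²/3² ≈ 3.119 < 10.5456, λ₁ < 0.
The n=1 mode grows fastest (−λₙ is largest for n=1) → dominates.
Asymptotic: T ~ c₁ sin(πx/3) e^{7.426t} (exponential growth at rate −λ₁ ≈ 7.426).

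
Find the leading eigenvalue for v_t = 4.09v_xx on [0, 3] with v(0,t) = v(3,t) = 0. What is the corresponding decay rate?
Eigenvalues: λₙ = 4.09n²π²/3².
First three modes:
  n=1: λ₁ = 4.09π²/3² ≈ 4.485
  n=2: λ₂ = 16.36π²/3² ≈ 17.941 (4× faster decay)
  n=3: λ₃ = 36.81π²/3² ≈ 40.367 (9× faster decay)
As t → ∞, higher modes decay exponentially faster. The n=1 mode dominates: v ~ c₁ sin(πx/3) e^{-λ₁t}.
Decay rate: λ₁ = 4.09π²/3² ≈ 4.485.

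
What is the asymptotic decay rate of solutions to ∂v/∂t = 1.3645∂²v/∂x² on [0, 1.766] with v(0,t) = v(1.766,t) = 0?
Eigenvalues: λₙ = 1.3645n²π²/1.766².
First three modes:
  n=1: λ₁ = 1.3645π²/1.766² ≈ 4.318
  n=2: λ₂ = 5.458π²/1.766² ≈ 17.272 (4× faster decay)
  n=3: λ₃ = 12.2805π²/1.766² ≈ 38.863 (9× faster decay)
As t → ∞, higher modes decay exponentially faster. The n=1 mode dominates: v ~ c₁ sin(πx/1.766) e^{-λ₁t}.
Decay rate: λ₁ = 1.3645π²/1.766² ≈ 4.318.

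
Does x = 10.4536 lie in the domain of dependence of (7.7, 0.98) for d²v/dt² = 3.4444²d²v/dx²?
Yes. The domain of dependence is [4.324488, 11.075512], and 10.4536 ∈ [4.324488, 11.075512].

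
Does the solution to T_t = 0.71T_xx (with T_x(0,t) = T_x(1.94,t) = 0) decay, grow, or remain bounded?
T → constant (steady state). Heat is conserved (no flux at boundaries); solution approaches the spatial average.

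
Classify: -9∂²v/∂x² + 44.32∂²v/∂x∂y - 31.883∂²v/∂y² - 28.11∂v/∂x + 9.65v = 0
Hyperbolic (discriminant = 816.4744).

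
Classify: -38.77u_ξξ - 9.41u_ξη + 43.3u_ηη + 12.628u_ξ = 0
Hyperbolic (discriminant = 6803.5121).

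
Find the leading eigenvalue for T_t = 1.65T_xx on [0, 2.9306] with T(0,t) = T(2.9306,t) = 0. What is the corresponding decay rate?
Eigenvalues: λₙ = 1.65n²π²/2.9306².
First three modes:
  n=1: λ₁ = 1.65π²/2.9306² ≈ 1.896
  n=2: λ₂ = 6.6π²/2.9306² ≈ 7.585 (4× faster decay)
  n=3: λ₃ = 14.85π²/2.9306² ≈ 17.065 (9× faster decay)
As t → ∞, higher modes decay exponentially faster. The n=1 mode dominates: T ~ c₁ sin(πx/2.9306) e^{-λ₁t}.
Decay rate: λ₁ = 1.65π²/2.9306² ≈ 1.896.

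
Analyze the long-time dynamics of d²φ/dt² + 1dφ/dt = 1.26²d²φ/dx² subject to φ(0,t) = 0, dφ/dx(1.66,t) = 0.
Long-time behavior: φ → 0. Damping (γ=1) dissipates energy; oscillations decay exponentially.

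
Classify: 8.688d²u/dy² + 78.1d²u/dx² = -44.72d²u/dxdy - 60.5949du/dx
Rewriting in standard form: 78.1d²u/dx² + 44.72d²u/dxdy + 8.688d²u/dy² + 60.5949du/dx = 0. Elliptic (discriminant = -714.2528).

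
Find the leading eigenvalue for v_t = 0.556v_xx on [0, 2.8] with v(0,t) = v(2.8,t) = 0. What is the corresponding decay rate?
Eigenvalues: λₙ = 0.556n²π²/2.8².
First three modes:
  n=1: λ₁ = 0.556π²/2.8² ≈ 0.7
  n=2: λ₂ = 2.224π²/2.8² ≈ 2.8 (4× faster decay)
  n=3: λ₃ = 5.004π²/2.8² ≈ 6.299 (9× faster decay)
As t → ∞, higher modes decay exponentially faster. The n=1 mode dominates: v ~ c₁ sin(πx/2.8) e^{-λ₁t}.
Decay rate: λ₁ = 0.556π²/2.8² ≈ 0.7.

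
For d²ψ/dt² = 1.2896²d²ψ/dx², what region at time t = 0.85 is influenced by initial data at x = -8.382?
Domain of influence: [-9.47816, -7.28584]. Data at x = -8.382 spreads outward at speed 1.2896.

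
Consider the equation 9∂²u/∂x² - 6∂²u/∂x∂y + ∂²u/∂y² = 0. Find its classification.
Parabolic. (A = 9, B = -6, C = 1 gives B² - 4AC = 0.)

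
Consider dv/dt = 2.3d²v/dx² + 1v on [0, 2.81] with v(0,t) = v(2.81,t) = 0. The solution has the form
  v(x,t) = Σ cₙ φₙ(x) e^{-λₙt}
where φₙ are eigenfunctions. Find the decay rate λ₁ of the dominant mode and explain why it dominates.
Eigenvalues: λₙ = 2.3n²π²/2.81² - 1.
First three modes:
  n=1: λ₁ = 2.3π²/2.81² - 1 ≈ 1.875
  n=2: λ₂ = 9.2π²/2.81² - 1 ≈ 10.499
  n=3: λ₃ = 20.7π²/2.81² - 1 ≈ 24.874
Since 2.3π²/2.81² ≈ 2.875 > 1, all λₙ > 0.
The n=1 mode decays slowest → dominates as t → ∞.
Asymptotic: v ~ c₁ sin(πx/2.81) e^{-λ₁t} with decay rate λ₁ ≈ 1.875.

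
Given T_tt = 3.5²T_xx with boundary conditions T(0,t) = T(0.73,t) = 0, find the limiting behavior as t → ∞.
T oscillates (no decay). Energy is conserved; the solution oscillates indefinitely as standing waves.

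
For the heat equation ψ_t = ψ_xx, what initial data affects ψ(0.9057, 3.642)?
The entire real line. The heat equation has infinite propagation speed: any initial disturbance instantly affects all points (though exponentially small far away).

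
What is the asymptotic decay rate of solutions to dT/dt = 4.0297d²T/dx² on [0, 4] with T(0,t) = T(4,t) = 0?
Eigenvalues: λₙ = 4.0297n²π²/4².
First three modes:
  n=1: λ₁ = 4.0297π²/4² ≈ 2.486
  n=2: λ₂ = 16.1188π²/4² ≈ 9.943 (4× faster decay)
  n=3: λ₃ = 36.2673π²/4² ≈ 22.371 (9× faster decay)
As t → ∞, higher modes decay exponentially faster. The n=1 mode dominates: T ~ c₁ sin(πx/4) e^{-λ₁t}.
Decay rate: λ₁ = 4.0297π²/4² ≈ 2.486.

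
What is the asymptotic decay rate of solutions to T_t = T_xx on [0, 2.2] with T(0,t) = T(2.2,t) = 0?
Eigenvalues: λₙ = n²π²/2.2².
First three modes:
  n=1: λ₁ = π²/2.2² ≈ 2.039
  n=2: λ₂ = 4π²/2.2² ≈ 8.157 (4× faster decay)
  n=3: λ₃ = 9π²/2.2² ≈ 18.353 (9× faster decay)
As t → ∞, higher modes decay exponentially faster. The n=1 mode dominates: T ~ c₁ sin(πx/2.2) e^{-λ₁t}.
Decay rate: λ₁ = π²/2.2² ≈ 2.039.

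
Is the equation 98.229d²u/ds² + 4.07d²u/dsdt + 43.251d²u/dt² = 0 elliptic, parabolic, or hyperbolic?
Computing B² - 4AC with A = 98.229, B = 4.07, C = 43.251: discriminant = -16977.445016 (negative). Answer: elliptic.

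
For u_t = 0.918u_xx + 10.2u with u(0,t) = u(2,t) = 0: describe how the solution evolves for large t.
u grows unboundedly. Reaction dominates diffusion (r=10.2 > κπ²/L²≈2.27); solution grows exponentially.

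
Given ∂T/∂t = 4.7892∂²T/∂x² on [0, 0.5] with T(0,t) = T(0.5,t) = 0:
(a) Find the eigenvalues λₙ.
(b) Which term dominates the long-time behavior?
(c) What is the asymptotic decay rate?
Eigenvalues: λₙ = 4.7892n²π²/0.5².
First three modes:
  n=1: λ₁ = 4.7892π²/0.5² ≈ 189.07
  n=2: λ₂ = 19.1568π²/0.5² ≈ 756.28 (4× faster decay)
  n=3: λ₃ = 43.1028π²/0.5² ≈ 1701.63 (9× faster decay)
As t → ∞, higher modes decay exponentially faster. The n=1 mode dominates: T ~ c₁ sin(πx/0.5) e^{-λ₁t}.
Decay rate: λ₁ = 4.7892π²/0.5² ≈ 189.07.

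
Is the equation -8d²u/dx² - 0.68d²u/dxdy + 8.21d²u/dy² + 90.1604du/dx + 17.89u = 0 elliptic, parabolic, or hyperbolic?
Computing B² - 4AC with A = -8, B = -0.68, C = 8.21: discriminant = 263.1824 (positive). Answer: hyperbolic.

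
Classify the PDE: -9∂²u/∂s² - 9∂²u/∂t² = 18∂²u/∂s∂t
Rewriting in standard form: -9∂²u/∂s² - 18∂²u/∂s∂t - 9∂²u/∂t² = 0. A = -9, B = -18, C = -9. Discriminant B² - 4AC = 0. Since 0 = 0, parabolic.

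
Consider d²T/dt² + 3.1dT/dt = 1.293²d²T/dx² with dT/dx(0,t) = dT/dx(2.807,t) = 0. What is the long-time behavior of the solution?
As t → ∞, T → constant (steady state). Damping (γ=3.1) dissipates the nonconstant modes; with Neumann BCs the spatial average obeys M''+γM'=0 and tends to a finite limit.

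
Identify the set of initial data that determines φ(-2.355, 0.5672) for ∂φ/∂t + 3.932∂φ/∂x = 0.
A single point: x = -4.5852304. The characteristic through (-2.355, 0.5672) is x - 3.932t = const, so x = -2.355 - 3.932·0.5672 = -4.5852304.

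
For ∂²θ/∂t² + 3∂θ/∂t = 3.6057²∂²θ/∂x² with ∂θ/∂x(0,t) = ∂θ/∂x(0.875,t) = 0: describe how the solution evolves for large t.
θ → constant (steady state). Damping (γ=3) dissipates the nonconstant modes; with Neumann BCs the spatial average obeys M''+γM'=0 and tends to a finite limit.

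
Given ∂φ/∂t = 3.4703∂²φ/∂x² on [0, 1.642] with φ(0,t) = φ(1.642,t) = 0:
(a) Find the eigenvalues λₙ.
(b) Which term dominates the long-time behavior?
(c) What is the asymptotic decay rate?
Eigenvalues: λₙ = 3.4703n²π²/1.642².
First three modes:
  n=1: λ₁ = 3.4703π²/1.642² ≈ 12.703
  n=2: λ₂ = 13.8812π²/1.642² ≈ 50.814 (4× faster decay)
  n=3: λ₃ = 31.2327π²/1.642² ≈ 114.331 (9× faster decay)
As t → ∞, higher modes decay exponentially faster. The n=1 mode dominates: φ ~ c₁ sin(πx/1.642) e^{-λ₁t}.
Decay rate: λ₁ = 3.4703π²/1.642² ≈ 12.703.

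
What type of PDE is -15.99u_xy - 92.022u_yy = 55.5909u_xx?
Rewriting in standard form: -55.5909u_xx - 15.99u_xy - 92.022u_yy = 0. With A = -55.5909, B = -15.99, C = -92.022, the discriminant is -20206.6630992. This is an elliptic PDE.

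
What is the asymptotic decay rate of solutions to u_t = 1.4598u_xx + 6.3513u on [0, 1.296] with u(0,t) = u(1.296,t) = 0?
Eigenvalues: λₙ = 1.4598n²π²/1.296² - 6.3513.
First three modes:
  n=1: λ₁ = 1.4598π²/1.296² - 6.3513 ≈ 2.227
  n=2: λ₂ = 5.8392π²/1.296² - 6.3513 ≈ 27.96
  n=3: λ₃ = 13.1382π²/1.296² - 6.3513 ≈ 70.85
Since 1.4598π²/1.296² ≈ 8.578 > 6.3513, all λₙ > 0.
The n=1 mode decays slowest → dominates as t → ∞.
Asymptotic: u ~ c₁ sin(πx/1.296) e^{-λ₁t} with decay rate λ₁ ≈ 2.227.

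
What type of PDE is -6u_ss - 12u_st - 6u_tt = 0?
With A = -6, B = -12, C = -6, the discriminant is 0. This is a parabolic PDE.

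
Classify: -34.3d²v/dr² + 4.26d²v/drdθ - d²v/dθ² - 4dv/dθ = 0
Elliptic (discriminant = -119.0524).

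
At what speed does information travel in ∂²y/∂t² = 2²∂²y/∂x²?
Speed = 2. Information travels along characteristics x = x₀ ± 2t.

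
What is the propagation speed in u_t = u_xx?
Infinite. The heat equation is parabolic, not hyperbolic, so disturbances propagate instantly.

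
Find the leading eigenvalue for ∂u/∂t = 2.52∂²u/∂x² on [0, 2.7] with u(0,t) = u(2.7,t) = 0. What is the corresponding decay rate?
Eigenvalues: λₙ = 2.52n²π²/2.7².
First three modes:
  n=1: λ₁ = 2.52π²/2.7² ≈ 3.412
  n=2: λ₂ = 10.08π²/2.7² ≈ 13.647 (4× faster decay)
  n=3: λ₃ = 22.68π²/2.7² ≈ 30.705 (9× faster decay)
As t → ∞, higher modes decay exponentially faster. The n=1 mode dominates: u ~ c₁ sin(πx/2.7) e^{-λ₁t}.
Decay rate: λ₁ = 2.52π²/2.7² ≈ 3.412.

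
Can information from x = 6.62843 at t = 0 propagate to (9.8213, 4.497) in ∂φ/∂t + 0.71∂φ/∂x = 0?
Yes. The characteristic through (9.8213, 4.497) passes through x = 6.62843.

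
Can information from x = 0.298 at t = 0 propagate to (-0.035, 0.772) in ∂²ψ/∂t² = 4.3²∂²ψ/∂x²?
Yes. The domain of dependence is [-3.3546, 3.2846], and 0.298 ∈ [-3.3546, 3.2846].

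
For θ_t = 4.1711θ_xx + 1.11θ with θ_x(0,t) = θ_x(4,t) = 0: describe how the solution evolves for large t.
θ grows unboundedly. With Neumann BCs the constant mode has diffusion eigenvalue 0, so any r > 0 makes it grow like e^(1.11t); solution grows exponentially.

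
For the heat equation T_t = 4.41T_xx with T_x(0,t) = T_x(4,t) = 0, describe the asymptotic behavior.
T → constant (steady state). Heat is conserved (no flux at boundaries); solution approaches the spatial average.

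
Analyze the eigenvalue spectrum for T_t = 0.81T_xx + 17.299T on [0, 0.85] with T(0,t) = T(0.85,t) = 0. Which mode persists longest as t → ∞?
Eigenvalues: λₙ = 0.81n²π²/0.85² - 17.299.
First three modes:
  n=1: λ₁ = 0.81π²/0.85² - 17.299 ≈ -6.234
  n=2: λ₂ = 3.24π²/0.85² - 17.299 ≈ 26.961
  n=3: λ₃ = 7.29π²/0.85² - 17.299 ≈ 82.285
Since 0.81π²/0.85² ≈ 11.065 < 17.299, λ₁ < 0.
The n=1 mode grows fastest (−λₙ is largest for n=1) → dominates.
Asymptotic: T ~ c₁ sin(πx/0.85) e^{6.234t} (exponential growth at rate −λ₁ ≈ 6.234).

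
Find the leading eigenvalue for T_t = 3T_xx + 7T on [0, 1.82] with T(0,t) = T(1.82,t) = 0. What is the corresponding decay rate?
Eigenvalues: λₙ = 3n²π²/1.82² - 7.
First three modes:
  n=1: λ₁ = 3π²/1.82² - 7 ≈ 1.939
  n=2: λ₂ = 12π²/1.82² - 7 ≈ 28.755
  n=3: λ₃ = 27π²/1.82² - 7 ≈ 73.449
Since 3π²/1.82² ≈ 8.939 > 7, all λₙ > 0.
The n=1 mode decays slowest → dominates as t → ∞.
Asymptotic: T ~ c₁ sin(πx/1.82) e^{-λ₁t} with decay rate λ₁ ≈ 1.939.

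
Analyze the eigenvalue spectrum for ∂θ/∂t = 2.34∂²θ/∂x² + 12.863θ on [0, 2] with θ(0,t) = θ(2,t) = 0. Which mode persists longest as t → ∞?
Eigenvalues: λₙ = 2.34n²π²/2² - 12.863.
First three modes:
  n=1: λ₁ = 2.34π²/2² - 12.863 ≈ -7.089
  n=2: λ₂ = 9.36π²/2² - 12.863 ≈ 10.232
  n=3: λ₃ = 21.06π²/2² - 12.863 ≈ 39.1
Since 2.34π²/2² ≈ 5.774 < 12.863, λ₁ < 0.
The n=1 mode grows fastest (−λₙ is largest for n=1) → dominates.
Asymptotic: θ ~ c₁ sin(πx/2) e^{7.089t} (exponential growth at rate −λ₁ ≈ 7.089).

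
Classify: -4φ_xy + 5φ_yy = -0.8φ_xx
Rewriting in standard form: 0.8φ_xx - 4φ_xy + 5φ_yy = 0. Parabolic (discriminant = 0).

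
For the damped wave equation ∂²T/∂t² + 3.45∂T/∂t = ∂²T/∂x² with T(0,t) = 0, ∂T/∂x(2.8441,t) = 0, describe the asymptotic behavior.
T → 0. Damping (γ=3.45) dissipates energy; oscillations decay exponentially.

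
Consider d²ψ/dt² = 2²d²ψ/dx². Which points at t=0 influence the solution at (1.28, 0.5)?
Domain of dependence: [0.28, 2.28]. Signals travel at speed 2, so data within |x - 1.28| ≤ 2·0.5 = 1 can reach the point.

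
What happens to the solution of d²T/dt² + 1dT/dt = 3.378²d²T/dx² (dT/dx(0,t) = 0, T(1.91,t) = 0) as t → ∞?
T → 0. Damping (γ=1) dissipates energy; oscillations decay exponentially.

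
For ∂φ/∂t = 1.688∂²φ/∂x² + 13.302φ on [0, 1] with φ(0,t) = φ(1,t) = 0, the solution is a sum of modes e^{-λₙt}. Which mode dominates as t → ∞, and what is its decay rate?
Eigenvalues: λₙ = 1.688n²π²/1² - 13.302.
First three modes:
  n=1: λ₁ = 1.688π² - 13.302 ≈ 3.358
  n=2: λ₂ = 6.752π² - 13.302 ≈ 53.338
  n=3: λ₃ = 15.192π² - 13.302 ≈ 136.637
Since 1.688π² ≈ 16.66 > 13.302, all λₙ > 0.
The n=1 mode decays slowest → dominates as t → ∞.
Asymptotic: φ ~ c₁ sin(πx/1) e^{-λ₁t} with decay rate λ₁ ≈ 3.358.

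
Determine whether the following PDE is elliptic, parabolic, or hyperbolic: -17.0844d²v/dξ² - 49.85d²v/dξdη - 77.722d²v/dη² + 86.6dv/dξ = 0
Coefficients: A = -17.0844, B = -49.85, C = -77.722. B² - 4AC = -2826.3124472, which is negative, so the equation is elliptic.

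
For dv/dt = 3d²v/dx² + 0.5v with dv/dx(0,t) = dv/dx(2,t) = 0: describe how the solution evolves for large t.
v grows unboundedly. With Neumann BCs the constant mode has diffusion eigenvalue 0, so any r > 0 makes it grow like e^(0.5t); solution grows exponentially.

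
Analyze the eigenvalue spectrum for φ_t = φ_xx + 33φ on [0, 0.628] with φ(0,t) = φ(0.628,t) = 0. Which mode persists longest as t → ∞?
Eigenvalues: λₙ = n²π²/0.628² - 33.
First three modes:
  n=1: λ₁ = π²/0.628² - 33 ≈ -7.975
  n=2: λ₂ = 4π²/0.628² - 33 ≈ 67.101
  n=3: λ₃ = 9π²/0.628² - 33 ≈ 192.228
Since π²/0.628² ≈ 25.025 < 33, λ₁ < 0.
The n=1 mode grows fastest (−λₙ is largest for n=1) → dominates.
Asymptotic: φ ~ c₁ sin(πx/0.628) e^{7.975t} (exponential growth at rate −λ₁ ≈ 7.975).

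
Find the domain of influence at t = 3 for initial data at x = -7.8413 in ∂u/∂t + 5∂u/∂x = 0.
At x = 7.1587. The characteristic carries data from (-7.8413, 0) to (7.1587, 3).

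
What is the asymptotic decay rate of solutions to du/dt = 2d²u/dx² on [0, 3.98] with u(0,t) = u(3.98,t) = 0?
Eigenvalues: λₙ = 2n²π²/3.98².
First three modes:
  n=1: λ₁ = 2π²/3.98² ≈ 1.246
  n=2: λ₂ = 8π²/3.98² ≈ 4.985 (4× faster decay)
  n=3: λ₃ = 18π²/3.98² ≈ 11.215 (9× faster decay)
As t → ∞, higher modes decay exponentially faster. The n=1 mode dominates: u ~ c₁ sin(πx/3.98) e^{-λ₁t}.
Decay rate: λ₁ = 2π²/3.98² ≈ 1.246.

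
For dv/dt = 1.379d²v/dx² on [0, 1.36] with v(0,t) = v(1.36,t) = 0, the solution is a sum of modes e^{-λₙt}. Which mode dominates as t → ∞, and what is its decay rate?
Eigenvalues: λₙ = 1.379n²π²/1.36².
First three modes:
  n=1: λ₁ = 1.379π²/1.36² ≈ 7.358
  n=2: λ₂ = 5.516π²/1.36² ≈ 29.434 (4× faster decay)
  n=3: λ₃ = 12.411π²/1.36² ≈ 66.226 (9× faster decay)
As t → ∞, higher modes decay exponentially faster. The n=1 mode dominates: v ~ c₁ sin(πx/1.36) e^{-λ₁t}.
Decay rate: λ₁ = 1.379π²/1.36² ≈ 7.358.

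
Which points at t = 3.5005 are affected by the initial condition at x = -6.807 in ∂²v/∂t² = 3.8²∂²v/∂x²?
Domain of influence: [-20.1089, 6.4949]. Data at x = -6.807 spreads outward at speed 3.8.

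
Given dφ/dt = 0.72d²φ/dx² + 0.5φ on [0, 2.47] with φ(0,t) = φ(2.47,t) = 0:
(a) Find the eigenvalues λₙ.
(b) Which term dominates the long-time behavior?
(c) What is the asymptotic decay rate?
Eigenvalues: λₙ = 0.72n²π²/2.47² - 0.5.
First three modes:
  n=1: λ₁ = 0.72π²/2.47² - 0.5 ≈ 0.665
  n=2: λ₂ = 2.88π²/2.47² - 0.5 ≈ 4.159
  n=3: λ₃ = 6.48π²/2.47² - 0.5 ≈ 9.983
Since 0.72π²/2.47² ≈ 1.165 > 0.5, all λₙ > 0.
The n=1 mode decays slowest → dominates as t → ∞.
Asymptotic: φ ~ c₁ sin(πx/2.47) e^{-λ₁t} with decay rate λ₁ ≈ 0.665.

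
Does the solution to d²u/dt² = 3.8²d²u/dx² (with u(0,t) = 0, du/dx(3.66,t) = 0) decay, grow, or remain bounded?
u oscillates (no decay). Energy is conserved; the solution oscillates indefinitely as standing waves.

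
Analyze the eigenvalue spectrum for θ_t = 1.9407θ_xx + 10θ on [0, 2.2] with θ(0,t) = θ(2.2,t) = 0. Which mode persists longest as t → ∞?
Eigenvalues: λₙ = 1.9407n²π²/2.2² - 10.
First three modes:
  n=1: λ₁ = 1.9407π²/2.2² - 10 ≈ -6.043
  n=2: λ₂ = 7.7628π²/2.2² - 10 ≈ 5.83
  n=3: λ₃ = 17.4663π²/2.2² - 10 ≈ 25.617
Since 1.9407π²/2.2² ≈ 3.957 < 10, λ₁ < 0.
The n=1 mode grows fastest (−λₙ is largest for n=1) → dominates.
Asymptotic: θ ~ c₁ sin(πx/2.2) e^{6.043t} (exponential growth at rate −λ₁ ≈ 6.043).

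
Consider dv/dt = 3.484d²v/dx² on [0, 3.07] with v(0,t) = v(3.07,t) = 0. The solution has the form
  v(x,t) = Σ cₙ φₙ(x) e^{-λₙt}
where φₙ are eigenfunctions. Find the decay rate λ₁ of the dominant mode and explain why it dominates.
Eigenvalues: λₙ = 3.484n²π²/3.07².
First three modes:
  n=1: λ₁ = 3.484π²/3.07² ≈ 3.648
  n=2: λ₂ = 13.936π²/3.07² ≈ 14.594 (4× faster decay)
  n=3: λ₃ = 31.356π²/3.07² ≈ 32.836 (9× faster decay)
As t → ∞, higher modes decay exponentially faster. The n=1 mode dominates: v ~ c₁ sin(πx/3.07) e^{-λ₁t}.
Decay rate: λ₁ = 3.484π²/3.07² ≈ 3.648.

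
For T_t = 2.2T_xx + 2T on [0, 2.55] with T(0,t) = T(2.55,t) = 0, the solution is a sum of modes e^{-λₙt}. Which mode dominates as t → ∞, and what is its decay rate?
Eigenvalues: λₙ = 2.2n²π²/2.55² - 2.
First three modes:
  n=1: λ₁ = 2.2π²/2.55² - 2 ≈ 1.339
  n=2: λ₂ = 8.8π²/2.55² - 2 ≈ 11.357
  n=3: λ₃ = 19.8π²/2.55² - 2 ≈ 28.053
Since 2.2π²/2.55² ≈ 3.339 > 2, all λₙ > 0.
The n=1 mode decays slowest → dominates as t → ∞.
Asymptotic: T ~ c₁ sin(πx/2.55) e^{-λ₁t} with decay rate λ₁ ≈ 1.339.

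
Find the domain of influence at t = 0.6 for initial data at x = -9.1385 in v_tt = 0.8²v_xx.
Domain of influence: [-9.6185, -8.6585]. Data at x = -9.1385 spreads outward at speed 0.8.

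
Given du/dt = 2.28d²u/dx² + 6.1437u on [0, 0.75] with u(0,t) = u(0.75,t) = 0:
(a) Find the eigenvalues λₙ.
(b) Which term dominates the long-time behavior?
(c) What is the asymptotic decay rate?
Eigenvalues: λₙ = 2.28n²π²/0.75² - 6.1437.
First three modes:
  n=1: λ₁ = 2.28π²/0.75² - 6.1437 ≈ 33.861
  n=2: λ₂ = 9.12π²/0.75² - 6.1437 ≈ 153.875
  n=3: λ₃ = 20.52π²/0.75² - 6.1437 ≈ 353.899
Since 2.28π²/0.75² ≈ 40.005 > 6.1437, all λₙ > 0.
The n=1 mode decays slowest → dominates as t → ∞.
Asymptotic: u ~ c₁ sin(πx/0.75) e^{-λ₁t} with decay rate λ₁ ≈ 33.861.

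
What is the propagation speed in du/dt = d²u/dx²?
Infinite. The heat equation is parabolic, not hyperbolic, so disturbances propagate instantly.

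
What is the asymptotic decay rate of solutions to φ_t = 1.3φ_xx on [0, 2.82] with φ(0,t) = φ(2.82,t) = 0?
Eigenvalues: λₙ = 1.3n²π²/2.82².
First three modes:
  n=1: λ₁ = 1.3π²/2.82² ≈ 1.613
  n=2: λ₂ = 5.2π²/2.82² ≈ 6.454 (4× faster decay)
  n=3: λ₃ = 11.7π²/2.82² ≈ 14.521 (9× faster decay)
As t → ∞, higher modes decay exponentially faster. The n=1 mode dominates: φ ~ c₁ sin(πx/2.82) e^{-λ₁t}.
Decay rate: λ₁ = 1.3π²/2.82² ≈ 1.613.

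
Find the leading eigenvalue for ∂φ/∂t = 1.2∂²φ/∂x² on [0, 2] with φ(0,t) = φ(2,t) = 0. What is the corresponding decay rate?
Eigenvalues: λₙ = 1.2n²π²/2².
First three modes:
  n=1: λ₁ = 1.2π²/2² ≈ 2.961
  n=2: λ₂ = 4.8π²/2² ≈ 11.844 (4× faster decay)
  n=3: λ₃ = 10.8π²/2² ≈ 26.648 (9× faster decay)
As t → ∞, higher modes decay exponentially faster. The n=1 mode dominates: φ ~ c₁ sin(πx/2) e^{-λ₁t}.
Decay rate: λ₁ = 1.2π²/2² ≈ 2.961.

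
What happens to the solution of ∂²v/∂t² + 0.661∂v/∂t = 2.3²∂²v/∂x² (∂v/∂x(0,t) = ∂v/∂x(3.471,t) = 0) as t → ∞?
v → constant (steady state). Damping (γ=0.661) dissipates the nonconstant modes; with Neumann BCs the spatial average obeys M''+γM'=0 and tends to a finite limit.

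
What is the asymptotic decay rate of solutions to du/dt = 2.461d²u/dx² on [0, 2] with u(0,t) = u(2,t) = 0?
Eigenvalues: λₙ = 2.461n²π²/2².
First three modes:
  n=1: λ₁ = 2.461π²/2² ≈ 6.072
  n=2: λ₂ = 9.844π²/2² ≈ 24.289 (4× faster decay)
  n=3: λ₃ = 22.149π²/2² ≈ 54.65 (9× faster decay)
As t → ∞, higher modes decay exponentially faster. The n=1 mode dominates: u ~ c₁ sin(πx/2) e^{-λ₁t}.
Decay rate: λ₁ = 2.461π²/2² ≈ 6.072.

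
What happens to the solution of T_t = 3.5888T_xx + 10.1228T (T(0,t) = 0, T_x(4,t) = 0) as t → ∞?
T grows unboundedly. Reaction dominates diffusion (r=10.1228 > κπ²/(4L²)≈0.55); solution grows exponentially.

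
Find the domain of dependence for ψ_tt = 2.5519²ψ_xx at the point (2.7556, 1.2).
Domain of dependence: [-0.30668, 5.81788]. Signals travel at speed 2.5519, so data within |x - 2.7556| ≤ 2.5519·1.2 = 3.06228 can reach the point.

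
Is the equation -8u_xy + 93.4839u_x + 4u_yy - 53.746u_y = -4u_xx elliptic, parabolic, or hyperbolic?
Rewriting in standard form: 4u_xx - 8u_xy + 4u_yy + 93.4839u_x - 53.746u_y = 0. Computing B² - 4AC with A = 4, B = -8, C = 4: discriminant = 0 (zero). Answer: parabolic.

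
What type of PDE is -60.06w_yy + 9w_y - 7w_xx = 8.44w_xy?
Rewriting in standard form: -7w_xx - 8.44w_xy - 60.06w_yy + 9w_y = 0. With A = -7, B = -8.44, C = -60.06, the discriminant is -1610.4464. This is an elliptic PDE.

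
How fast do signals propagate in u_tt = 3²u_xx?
Speed = 3. Information travels along characteristics x = x₀ ± 3t.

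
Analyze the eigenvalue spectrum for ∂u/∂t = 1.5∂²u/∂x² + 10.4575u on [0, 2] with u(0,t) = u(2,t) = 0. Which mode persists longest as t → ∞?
Eigenvalues: λₙ = 1.5n²π²/2² - 10.4575.
First three modes:
  n=1: λ₁ = 1.5π²/2² - 10.4575 ≈ -6.756
  n=2: λ₂ = 6π²/2² - 10.4575 ≈ 4.347
  n=3: λ₃ = 13.5π²/2² - 10.4575 ≈ 22.852
Since 1.5π²/2² ≈ 3.701 < 10.4575, λ₁ < 0.
The n=1 mode grows fastest (−λₙ is largest for n=1) → dominates.
Asymptotic: u ~ c₁ sin(πx/2) e^{6.756t} (exponential growth at rate −λ₁ ≈ 6.756).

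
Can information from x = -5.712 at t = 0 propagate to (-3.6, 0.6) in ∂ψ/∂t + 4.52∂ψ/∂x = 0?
No. Only data at x = -6.312 affects (-3.6, 0.6). Advection has one-way propagation along characteristics.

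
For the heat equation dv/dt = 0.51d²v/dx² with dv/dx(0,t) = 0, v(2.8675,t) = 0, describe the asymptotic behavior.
v → 0. Heat escapes through the Dirichlet boundary.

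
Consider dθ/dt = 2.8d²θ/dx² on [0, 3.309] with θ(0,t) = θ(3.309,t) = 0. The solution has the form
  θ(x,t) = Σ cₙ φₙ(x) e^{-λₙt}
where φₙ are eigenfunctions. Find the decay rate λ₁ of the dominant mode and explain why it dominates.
Eigenvalues: λₙ = 2.8n²π²/3.309².
First three modes:
  n=1: λ₁ = 2.8π²/3.309² ≈ 2.524
  n=2: λ₂ = 11.2π²/3.309² ≈ 10.095 (4× faster decay)
  n=3: λ₃ = 25.2π²/3.309² ≈ 22.715 (9× faster decay)
As t → ∞, higher modes decay exponentially faster. The n=1 mode dominates: θ ~ c₁ sin(πx/3.309) e^{-λ₁t}.
Decay rate: λ₁ = 2.8π²/3.309² ≈ 2.524.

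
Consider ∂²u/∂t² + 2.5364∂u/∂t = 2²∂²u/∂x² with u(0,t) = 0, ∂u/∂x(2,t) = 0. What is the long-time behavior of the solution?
As t → ∞, u → 0. Damping (γ=2.5364) dissipates energy; oscillations decay exponentially.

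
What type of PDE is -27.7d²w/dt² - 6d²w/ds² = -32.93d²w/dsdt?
Rewriting in standard form: -6d²w/ds² + 32.93d²w/dsdt - 27.7d²w/dt² = 0. With A = -6, B = 32.93, C = -27.7, the discriminant is 419.5849. This is a hyperbolic PDE.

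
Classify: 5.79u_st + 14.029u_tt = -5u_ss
Rewriting in standard form: 5u_ss + 5.79u_st + 14.029u_tt = 0. Elliptic (discriminant = -247.0559).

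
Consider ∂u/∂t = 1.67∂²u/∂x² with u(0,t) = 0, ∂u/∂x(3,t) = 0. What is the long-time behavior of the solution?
As t → ∞, u → 0. Heat escapes through the Dirichlet boundary.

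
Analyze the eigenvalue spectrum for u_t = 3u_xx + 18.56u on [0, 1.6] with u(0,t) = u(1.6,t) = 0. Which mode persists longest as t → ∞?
Eigenvalues: λₙ = 3n²π²/1.6² - 18.56.
First three modes:
  n=1: λ₁ = 3π²/1.6² - 18.56 ≈ -6.994
  n=2: λ₂ = 12π²/1.6² - 18.56 ≈ 27.704
  n=3: λ₃ = 27π²/1.6² - 18.56 ≈ 85.533
Since 3π²/1.6² ≈ 11.566 < 18.56, λ₁ < 0.
The n=1 mode grows fastest (−λₙ is largest for n=1) → dominates.
Asymptotic: u ~ c₁ sin(πx/1.6) e^{6.994t} (exponential growth at rate −λ₁ ≈ 6.994).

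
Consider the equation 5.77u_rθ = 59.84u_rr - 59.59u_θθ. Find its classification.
Rewriting in standard form: -59.84u_rr + 5.77u_rθ + 59.59u_θθ = 0. Hyperbolic. (A = -59.84, B = 5.77, C = 59.59 gives B² - 4AC = 14296.7553.)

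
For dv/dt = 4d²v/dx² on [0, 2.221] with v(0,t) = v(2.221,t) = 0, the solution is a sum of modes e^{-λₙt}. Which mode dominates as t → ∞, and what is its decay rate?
Eigenvalues: λₙ = 4n²π²/2.221².
First three modes:
  n=1: λ₁ = 4π²/2.221² ≈ 8.003
  n=2: λ₂ = 16π²/2.221² ≈ 32.013 (4× faster decay)
  n=3: λ₃ = 36π²/2.221² ≈ 72.029 (9× faster decay)
As t → ∞, higher modes decay exponentially faster. The n=1 mode dominates: v ~ c₁ sin(πx/2.221) e^{-λ₁t}.
Decay rate: λ₁ = 4π²/2.221² ≈ 8.003.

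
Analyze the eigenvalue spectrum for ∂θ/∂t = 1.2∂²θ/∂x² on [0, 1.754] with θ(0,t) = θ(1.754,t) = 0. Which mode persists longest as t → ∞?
Eigenvalues: λₙ = 1.2n²π²/1.754².
First three modes:
  n=1: λ₁ = 1.2π²/1.754² ≈ 3.85
  n=2: λ₂ = 4.8π²/1.754² ≈ 15.399 (4× faster decay)
  n=3: λ₃ = 10.8π²/1.754² ≈ 34.647 (9× faster decay)
As t → ∞, higher modes decay exponentially faster. The n=1 mode dominates: θ ~ c₁ sin(πx/1.754) e^{-λ₁t}.
Decay rate: λ₁ = 1.2π²/1.754² ≈ 3.85.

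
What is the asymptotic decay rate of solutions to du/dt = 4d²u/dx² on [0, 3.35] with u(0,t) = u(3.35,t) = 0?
Eigenvalues: λₙ = 4n²π²/3.35².
First three modes:
  n=1: λ₁ = 4π²/3.35² ≈ 3.518
  n=2: λ₂ = 16π²/3.35² ≈ 14.071 (4× faster decay)
  n=3: λ₃ = 36π²/3.35² ≈ 31.66 (9× faster decay)
As t → ∞, higher modes decay exponentially faster. The n=1 mode dominates: u ~ c₁ sin(πx/3.35) e^{-λ₁t}.
Decay rate: λ₁ = 4π²/3.35² ≈ 3.518.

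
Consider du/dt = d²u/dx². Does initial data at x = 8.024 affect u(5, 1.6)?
Yes, for any finite x. The heat equation has infinite propagation speed, so all initial data affects all points at any t > 0.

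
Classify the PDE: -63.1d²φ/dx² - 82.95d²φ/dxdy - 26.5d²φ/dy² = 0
A = -63.1, B = -82.95, C = -26.5. Discriminant B² - 4AC = 192.1025. Since 192.1025 > 0, hyperbolic.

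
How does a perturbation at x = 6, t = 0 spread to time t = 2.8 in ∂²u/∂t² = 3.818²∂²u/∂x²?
Domain of influence: [-4.6904, 16.6904]. Data at x = 6 spreads outward at speed 3.818.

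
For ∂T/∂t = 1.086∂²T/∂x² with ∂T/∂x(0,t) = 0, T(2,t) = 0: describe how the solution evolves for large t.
T → 0. Heat escapes through the Dirichlet boundary.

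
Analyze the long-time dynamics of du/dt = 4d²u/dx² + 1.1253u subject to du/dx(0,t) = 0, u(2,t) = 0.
Long-time behavior: u → 0. Diffusion dominates reaction (r=1.1253 < κπ²/(4L²)≈2.47); solution decays.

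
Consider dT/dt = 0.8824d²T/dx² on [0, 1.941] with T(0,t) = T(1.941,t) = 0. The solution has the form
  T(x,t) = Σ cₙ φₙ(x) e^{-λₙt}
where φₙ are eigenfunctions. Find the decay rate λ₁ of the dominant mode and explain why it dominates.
Eigenvalues: λₙ = 0.8824n²π²/1.941².
First three modes:
  n=1: λ₁ = 0.8824π²/1.941² ≈ 2.312
  n=2: λ₂ = 3.5296π²/1.941² ≈ 9.246 (4× faster decay)
  n=3: λ₃ = 7.9416π²/1.941² ≈ 20.804 (9× faster decay)
As t → ∞, higher modes decay exponentially faster. The n=1 mode dominates: T ~ c₁ sin(πx/1.941) e^{-λ₁t}.
Decay rate: λ₁ = 0.8824π²/1.941² ≈ 2.312.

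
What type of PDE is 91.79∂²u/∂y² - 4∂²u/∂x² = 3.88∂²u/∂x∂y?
Rewriting in standard form: -4∂²u/∂x² - 3.88∂²u/∂x∂y + 91.79∂²u/∂y² = 0. With A = -4, B = -3.88, C = 91.79, the discriminant is 1483.6944. This is a hyperbolic PDE.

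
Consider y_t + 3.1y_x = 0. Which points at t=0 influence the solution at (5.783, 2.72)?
A single point: x = -2.649. The characteristic through (5.783, 2.72) is x - 3.1t = const, so x = 5.783 - 3.1·2.72 = -2.649.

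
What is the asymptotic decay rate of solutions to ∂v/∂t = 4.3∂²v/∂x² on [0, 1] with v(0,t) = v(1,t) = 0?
Eigenvalues: λₙ = 4.3n²π².
First three modes:
  n=1: λ₁ = 4.3π² ≈ 42.439
  n=2: λ₂ = 17.2π² ≈ 169.757 (4× faster decay)
  n=3: λ₃ = 38.7π² ≈ 381.954 (9× faster decay)
As t → ∞, higher modes decay exponentially faster. The n=1 mode dominates: v ~ c₁ sin(πx) e^{-λ₁t}.
Decay rate: λ₁ = 4.3π² ≈ 42.439.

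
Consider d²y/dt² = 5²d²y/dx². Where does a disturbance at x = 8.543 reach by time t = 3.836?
Domain of influence: [-10.637, 27.723]. Data at x = 8.543 spreads outward at speed 5.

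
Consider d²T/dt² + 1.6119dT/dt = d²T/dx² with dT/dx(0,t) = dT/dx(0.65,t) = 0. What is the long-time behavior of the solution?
As t → ∞, T → constant (steady state). Damping (γ=1.6119) dissipates the nonconstant modes; with Neumann BCs the spatial average obeys M''+γM'=0 and tends to a finite limit.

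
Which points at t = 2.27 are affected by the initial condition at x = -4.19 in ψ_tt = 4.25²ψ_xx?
Domain of influence: [-13.8375, 5.4575]. Data at x = -4.19 spreads outward at speed 4.25.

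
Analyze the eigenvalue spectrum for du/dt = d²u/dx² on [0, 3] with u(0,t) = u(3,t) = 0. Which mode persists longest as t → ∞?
Eigenvalues: λₙ = n²π²/3².
First three modes:
  n=1: λ₁ = π²/3² ≈ 1.097
  n=2: λ₂ = 4π²/3² ≈ 4.386 (4× faster decay)
  n=3: λ₃ = 9π²/3² ≈ 9.87 (9× faster decay)
As t → ∞, higher modes decay exponentially faster. The n=1 mode dominates: u ~ c₁ sin(πx/3) e^{-λ₁t}.
Decay rate: λ₁ = π²/3² ≈ 1.097.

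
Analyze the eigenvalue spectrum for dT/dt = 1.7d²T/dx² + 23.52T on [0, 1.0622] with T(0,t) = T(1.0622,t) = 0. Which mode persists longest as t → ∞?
Eigenvalues: λₙ = 1.7n²π²/1.0622² - 23.52.
First three modes:
  n=1: λ₁ = 1.7π²/1.0622² - 23.52 ≈ -8.649
  n=2: λ₂ = 6.8π²/1.0622² - 23.52 ≈ 35.963
  n=3: λ₃ = 15.3π²/1.0622² - 23.52 ≈ 110.318
Since 1.7π²/1.0622² ≈ 14.871 < 23.52, λ₁ < 0.
The n=1 mode grows fastest (−λₙ is largest for n=1) → dominates.
Asymptotic: T ~ c₁ sin(πx/1.0622) e^{8.649t} (exponential growth at rate −λ₁ ≈ 8.649).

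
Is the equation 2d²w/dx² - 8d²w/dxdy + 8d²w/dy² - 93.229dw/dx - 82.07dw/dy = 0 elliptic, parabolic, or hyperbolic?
Computing B² - 4AC with A = 2, B = -8, C = 8: discriminant = 0 (zero). Answer: parabolic.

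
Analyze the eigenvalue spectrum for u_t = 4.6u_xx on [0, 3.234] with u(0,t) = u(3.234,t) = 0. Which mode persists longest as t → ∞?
Eigenvalues: λₙ = 4.6n²π²/3.234².
First three modes:
  n=1: λ₁ = 4.6π²/3.234² ≈ 4.341
  n=2: λ₂ = 18.4π²/3.234² ≈ 17.364 (4× faster decay)
  n=3: λ₃ = 41.4π²/3.234² ≈ 39.068 (9× faster decay)
As t → ∞, higher modes decay exponentially faster. The n=1 mode dominates: u ~ c₁ sin(πx/3.234) e^{-λ₁t}.
Decay rate: λ₁ = 4.6π²/3.234² ≈ 4.341.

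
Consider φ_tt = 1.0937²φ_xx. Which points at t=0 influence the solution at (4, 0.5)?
Domain of dependence: [3.45315, 4.54685]. Signals travel at speed 1.0937, so data within |x - 4| ≤ 1.0937·0.5 = 0.54685 can reach the point.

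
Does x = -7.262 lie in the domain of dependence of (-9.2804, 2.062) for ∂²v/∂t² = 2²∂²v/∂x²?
Yes. The domain of dependence is [-13.4044, -5.1564], and -7.262 ∈ [-13.4044, -5.1564].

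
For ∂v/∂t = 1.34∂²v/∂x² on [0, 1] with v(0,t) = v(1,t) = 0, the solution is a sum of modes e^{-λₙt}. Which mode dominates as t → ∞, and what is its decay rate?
Eigenvalues: λₙ = 1.34n²π².
First three modes:
  n=1: λ₁ = 1.34π² ≈ 13.225
  n=2: λ₂ = 5.36π² ≈ 52.901 (4× faster decay)
  n=3: λ₃ = 12.06π² ≈ 119.027 (9× faster decay)
As t → ∞, higher modes decay exponentially faster. The n=1 mode dominates: v ~ c₁ sin(πx) e^{-λ₁t}.
Decay rate: λ₁ = 1.34π² ≈ 13.225.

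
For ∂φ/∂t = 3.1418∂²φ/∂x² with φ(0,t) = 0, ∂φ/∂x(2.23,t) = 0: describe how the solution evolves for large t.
φ → 0. Heat escapes through the Dirichlet boundary.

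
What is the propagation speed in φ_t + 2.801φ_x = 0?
Speed = 2.801. Information travels along x - 2.801t = const (rightward).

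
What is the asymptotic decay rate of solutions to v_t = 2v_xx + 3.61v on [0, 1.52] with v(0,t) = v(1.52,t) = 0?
Eigenvalues: λₙ = 2n²π²/1.52² - 3.61.
First three modes:
  n=1: λ₁ = 2π²/1.52² - 3.61 ≈ 4.934
  n=2: λ₂ = 8π²/1.52² - 3.61 ≈ 30.565
  n=3: λ₃ = 18π²/1.52² - 3.61 ≈ 73.283
Since 2π²/1.52² ≈ 8.544 > 3.61, all λₙ > 0.
The n=1 mode decays slowest → dominates as t → ∞.
Asymptotic: v ~ c₁ sin(πx/1.52) e^{-λ₁t} with decay rate λ₁ ≈ 4.934.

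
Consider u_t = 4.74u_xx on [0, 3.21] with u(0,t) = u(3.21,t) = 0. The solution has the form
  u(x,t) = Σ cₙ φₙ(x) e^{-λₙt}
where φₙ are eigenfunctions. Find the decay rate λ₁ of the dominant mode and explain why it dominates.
Eigenvalues: λₙ = 4.74n²π²/3.21².
First three modes:
  n=1: λ₁ = 4.74π²/3.21² ≈ 4.54
  n=2: λ₂ = 18.96π²/3.21² ≈ 18.161 (4× faster decay)
  n=3: λ₃ = 42.66π²/3.21² ≈ 40.861 (9× faster decay)
As t → ∞, higher modes decay exponentially faster. The n=1 mode dominates: u ~ c₁ sin(πx/3.21) e^{-λ₁t}.
Decay rate: λ₁ = 4.74π²/3.21² ≈ 4.54.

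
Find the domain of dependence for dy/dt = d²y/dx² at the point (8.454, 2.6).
The entire real line. The heat equation has infinite propagation speed: any initial disturbance instantly affects all points (though exponentially small far away).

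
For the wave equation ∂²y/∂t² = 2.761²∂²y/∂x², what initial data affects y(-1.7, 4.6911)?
Domain of dependence: [-14.6521271, 11.2521271]. Signals travel at speed 2.761, so data within |x - -1.7| ≤ 2.761·4.6911 = 12.9521271 can reach the point.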